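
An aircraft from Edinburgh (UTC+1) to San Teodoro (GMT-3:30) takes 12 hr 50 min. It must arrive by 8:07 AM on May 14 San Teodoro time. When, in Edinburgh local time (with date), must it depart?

11:47 PM on May 13

Target arrival in UTC: 8:07 AM + 3:30 = 11:37 AM on May 14.
Subtract 12 hours 50 minutes → departure 10:47 PM UTC on May 13.
Edinburgh is UTC+1:00: 10:47 PM + 1:00 = 11:47 PM on May 13.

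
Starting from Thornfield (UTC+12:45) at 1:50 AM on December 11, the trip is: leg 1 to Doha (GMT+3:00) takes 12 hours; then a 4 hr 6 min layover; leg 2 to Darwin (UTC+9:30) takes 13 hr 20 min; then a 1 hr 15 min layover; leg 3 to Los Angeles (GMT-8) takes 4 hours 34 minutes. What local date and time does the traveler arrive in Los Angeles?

Convert departure to UTC: 1:50 AM − 12:45 = 1:05 PM UTC on Dec 10.
Add 12 hours leg 1 → 1:05 AM UTC (Dec 11).
Add 4 hours and 6 minutes layover in Doha → 5:11 AM UTC.
Add 13 hours and 20 minutes leg 2 → 6:31 PM UTC.
Add 1 hour 15 minutes layover in Darwin → 7:46 PM UTC.
Add 4 hours and 34 minutes leg 3 → 12:20 AM UTC (Dec 12).
Los Angeles is UTC−8:00, so local arrival = 12:20 AM − 8:00 = 4:20 PM on Dec 11.

4:20 PM on December 11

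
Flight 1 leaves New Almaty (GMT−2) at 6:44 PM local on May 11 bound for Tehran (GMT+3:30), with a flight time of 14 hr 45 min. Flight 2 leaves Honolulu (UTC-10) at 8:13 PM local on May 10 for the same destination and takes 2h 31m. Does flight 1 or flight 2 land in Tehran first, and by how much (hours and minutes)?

the second, by 26 hours 45 minutes

Flight 1 in UTC: 6:44 PM + 2:00 = 8:44 PM on May 11.
+14 hours and 45 minutes → arrive 11:29 AM UTC on May 12.
Flight 2 in UTC: 8:13 PM + 10:00 = 6:13 AM on May 11.
+2 hours and 31 minutes → arrive 8:44 AM UTC on May 11.
Flight 2 lands earlier by 26 hours 45 minutes.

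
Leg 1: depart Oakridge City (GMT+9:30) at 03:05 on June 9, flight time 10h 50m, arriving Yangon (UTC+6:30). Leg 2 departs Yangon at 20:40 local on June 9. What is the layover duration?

Convert departure to UTC: 03:05 − 9:30 = 17:35 UTC on Jun 8.
Add 10 hours and 50 minutes flight time → 04:25 UTC (Jun 9).
Yangon is UTC+6:30, so local arrival = 04:25 + 6:30 = 10:55 on Jun 9.
Layover = 20:40 − 10:55 = 9 hours 45 minutes.

9 hours 45 minutes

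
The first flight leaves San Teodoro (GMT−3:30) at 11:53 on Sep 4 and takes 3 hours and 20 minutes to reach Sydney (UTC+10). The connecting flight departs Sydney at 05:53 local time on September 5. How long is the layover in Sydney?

Convert departure to UTC: 11:53 + 3:30 = 15:23 UTC on Sep 4.
Add 3 hours 20 minutes flight time → 18:43 UTC.
Sydney is UTC+10:00, so local arrival = 18:43 + 10:00 = 04:43 on Sep 5.
Layover = 05:53 − 04:43 = 1 hour 10 minutes.

1 hour 10 minutes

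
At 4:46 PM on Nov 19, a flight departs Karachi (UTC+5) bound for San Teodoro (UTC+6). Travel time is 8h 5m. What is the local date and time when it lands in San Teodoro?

San Teodoro is 1:00 ahead of Karachi.
After 8 hours 5 minutes it is 12:51 AM (Nov 20) in Karachi.
Shift by the zone difference: 12:51 AM + 1:00 = 1:51 AM on Nov 20 in San Teodoro.

1:51 AM on November 20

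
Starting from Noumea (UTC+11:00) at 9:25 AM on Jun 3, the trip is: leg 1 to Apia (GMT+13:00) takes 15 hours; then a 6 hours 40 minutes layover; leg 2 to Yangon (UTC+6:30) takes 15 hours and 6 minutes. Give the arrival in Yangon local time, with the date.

5:41 PM on June 4

Convert departure to UTC: 9:25 AM − 11:00 = 10:25 PM UTC on Jun 2.
Add 15 hours leg 1 → 1:25 PM UTC (Jun 3).
Add 6 hours and 40 minutes layover in Apia → 8:05 PM UTC.
Add 15 hours and 6 minutes leg 2 → 11:11 AM UTC (Jun 4).
Yangon is UTC+6:30, so local arrival = 11:11 AM + 6:30 = 5:41 PM on Jun 4.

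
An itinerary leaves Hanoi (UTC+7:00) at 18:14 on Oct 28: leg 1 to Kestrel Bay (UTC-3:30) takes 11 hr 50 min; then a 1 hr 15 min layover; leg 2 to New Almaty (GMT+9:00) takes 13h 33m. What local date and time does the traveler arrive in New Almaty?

Convert departure to UTC: 18:14 − 7:00 = 11:14 UTC on Oct 28.
Add 11 hours 50 minutes leg 1 → 23:04 UTC.
Add 1 hour and 15 minutes layover in Kestrel Bay → 00:19 UTC (Oct 29).
Add 13 hours and 33 minutes leg 2 → 13:52 UTC.
New Almaty is UTC+9:00, so local arrival = 13:52 + 9:00 = 22:52 on Oct 29.

22:52 on Oct 29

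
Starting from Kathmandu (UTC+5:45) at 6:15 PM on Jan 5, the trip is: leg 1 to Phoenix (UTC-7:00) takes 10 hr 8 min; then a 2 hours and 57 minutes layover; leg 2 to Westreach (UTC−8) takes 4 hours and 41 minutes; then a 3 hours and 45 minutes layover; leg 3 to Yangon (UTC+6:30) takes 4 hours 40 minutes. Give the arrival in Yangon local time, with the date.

9:11 PM on January 6

Convert departure to UTC: 6:15 PM − 5:45 = 12:30 PM UTC on Jan 5.
Add 10 hours and 8 minutes leg 1 → 10:38 PM UTC.
Add 2 hours and 57 minutes layover in Phoenix → 1:35 AM UTC (Jan 6).
Add 4 hours 41 minutes leg 2 → 6:16 AM UTC.
Add 3 hours and 45 minutes layover in Westreach → 10:01 AM UTC.
Add 4 hours and 40 minutes leg 3 → 2:41 PM UTC.
Yangon is UTC+6:30, so local arrival = 2:41 PM + 6:30 = 9:11 PM on Jan 6.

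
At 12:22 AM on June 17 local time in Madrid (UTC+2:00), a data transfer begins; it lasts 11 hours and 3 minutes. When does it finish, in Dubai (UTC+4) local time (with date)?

1:25 PM on June 17

Convert start to UTC: 12:22 AM − 2:00 = 10:22 PM UTC on Jun 16.
Add 11 hours and 3 minutes duration → 9:25 AM UTC (Jun 17).
Dubai is UTC+4:00, so local end time = 9:25 AM + 4:00 = 1:25 PM on Jun 17.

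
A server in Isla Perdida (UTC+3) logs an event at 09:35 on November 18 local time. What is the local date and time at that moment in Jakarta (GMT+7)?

In UTC: 09:35 − 3:00 = 06:35 on Nov 18.
Jakarta is UTC+7:00: 06:35 + 7:00 = 13:35 on Nov 18.

13:35 on November 18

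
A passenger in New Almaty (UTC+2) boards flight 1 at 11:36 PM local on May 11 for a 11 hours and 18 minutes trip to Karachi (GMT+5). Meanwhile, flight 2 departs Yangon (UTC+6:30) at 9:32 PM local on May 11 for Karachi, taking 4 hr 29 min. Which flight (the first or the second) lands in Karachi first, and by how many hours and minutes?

the second, by 13 hours 23 minutes

Flight 1 in UTC: 11:36 PM − 2:00 = 9:36 PM on May 11.
+11 hours and 18 minutes → arrive 8:54 AM UTC on May 12.
Flight 2 in UTC: 9:32 PM − 6:30 = 3:02 PM on May 11.
+4 hours and 29 minutes → arrive 7:31 PM UTC on May 11.
Flight 2 lands earlier by 13 hours 23 minutes.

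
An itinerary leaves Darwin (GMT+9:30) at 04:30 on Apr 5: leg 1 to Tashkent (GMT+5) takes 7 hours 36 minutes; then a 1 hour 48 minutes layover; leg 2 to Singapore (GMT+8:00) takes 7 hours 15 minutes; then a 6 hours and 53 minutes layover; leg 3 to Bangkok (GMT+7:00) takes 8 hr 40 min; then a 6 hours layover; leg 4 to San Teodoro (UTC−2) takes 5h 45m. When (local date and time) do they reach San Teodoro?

12:57 on Apr 6

Convert departure to UTC: 04:30 − 9:30 = 19:00 UTC on Apr 4.
Add 7 hours and 36 minutes leg 1 → 02:36 UTC (Apr 5).
Add 1 hour 48 minutes layover in Tashkent → 04:24 UTC.
Add 7 hours 15 minutes leg 2 → 11:39 UTC.
Add 6 hours 53 minutes layover in Singapore → 18:32 UTC.
Add 8 hours and 40 minutes leg 3 → 03:12 UTC (Apr 6).
Add 6 hours layover in Bangkok → 09:12 UTC.
Add 5 hours and 45 minutes leg 4 → 14:57 UTC.
San Teodoro is UTC−2:00, so local arrival = 14:57 − 2:00 = 12:57 on Apr 6.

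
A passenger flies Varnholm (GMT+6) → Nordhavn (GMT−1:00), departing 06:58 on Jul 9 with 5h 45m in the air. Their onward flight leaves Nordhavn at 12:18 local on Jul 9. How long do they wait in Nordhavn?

Convert departure to UTC: 06:58 − 6:00 = 00:58 UTC on Jul 9.
Add 5 hours 45 minutes flight time → 06:43 UTC.
Nordhavn is UTC−1:00, so local arrival = 06:43 − 1:00 = 05:43 on Jul 9.
Layover = 12:18 − 05:43 = 6 hours 35 minutes.

6 hours 35 minutes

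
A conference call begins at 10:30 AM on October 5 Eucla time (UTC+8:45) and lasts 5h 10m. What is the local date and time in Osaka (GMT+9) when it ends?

Osaka is 0:15 ahead of Eucla.
After 5 hours 10 minutes it is 3:40 PM in Eucla.
Shift by the zone difference: 3:40 PM + 0:15 = 3:55 PM on Oct 5 in Osaka.

3:55 PM on Oct 5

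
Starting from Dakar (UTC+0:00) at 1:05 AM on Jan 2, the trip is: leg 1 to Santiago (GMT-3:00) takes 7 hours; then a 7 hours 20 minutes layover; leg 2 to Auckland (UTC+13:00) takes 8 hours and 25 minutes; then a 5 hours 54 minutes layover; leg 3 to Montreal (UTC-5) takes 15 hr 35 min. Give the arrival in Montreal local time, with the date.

4:19 PM on Jan 3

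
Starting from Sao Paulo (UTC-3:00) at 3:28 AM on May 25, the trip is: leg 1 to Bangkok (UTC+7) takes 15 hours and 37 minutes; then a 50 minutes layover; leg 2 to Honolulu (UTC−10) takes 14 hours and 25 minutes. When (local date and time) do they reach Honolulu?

Convert departure to UTC: 3:28 AM + 3:00 = 6:28 AM UTC on May 25.
Add 15 hours and 37 minutes leg 1 → 10:05 PM UTC.
Add 50 minutes layover in Bangkok → 10:55 PM UTC.
Add 14 hours and 25 minutes leg 2 → 1:20 PM UTC (May 26).
Honolulu is UTC−10:00, so local arrival = 1:20 PM − 10:00 = 3:20 AM on May 26.

3:20 AM on May 26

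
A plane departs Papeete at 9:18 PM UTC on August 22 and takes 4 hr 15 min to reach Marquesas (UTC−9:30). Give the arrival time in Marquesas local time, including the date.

4:03 PM on Aug 22

Departure is given in UTC: 9:18 PM on Aug 22.
Add 4 hours and 15 minutes → 1:33 AM UTC (Aug 23).
Marquesas is UTC−9:30: 1:33 AM − 9:30 = 4:03 PM on Aug 22.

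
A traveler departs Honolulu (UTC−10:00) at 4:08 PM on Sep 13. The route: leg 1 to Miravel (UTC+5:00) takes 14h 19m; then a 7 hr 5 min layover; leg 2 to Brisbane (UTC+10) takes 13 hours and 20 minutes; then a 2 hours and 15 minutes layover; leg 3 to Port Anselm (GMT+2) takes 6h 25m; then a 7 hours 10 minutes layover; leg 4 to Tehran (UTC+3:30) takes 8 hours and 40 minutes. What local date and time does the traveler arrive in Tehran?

Convert departure to UTC: 4:08 PM + 10:00 = 2:08 AM UTC on Sep 14.
Add 14 hours and 19 minutes leg 1 → 4:27 PM UTC.
Add 7 hours and 5 minutes layover in Miravel → 11:32 PM UTC.
Add 13 hours 20 minutes leg 2 → 12:52 PM UTC (Sep 15).
Add 2 hours 15 minutes layover in Brisbane → 3:07 PM UTC.
Add 6 hours 25 minutes leg 3 → 9:32 PM UTC.
Add 7 hours 10 minutes layover in Port Anselm → 4:42 AM UTC (Sep 16).
Add 8 hours and 40 minutes leg 4 → 1:22 PM UTC.
Tehran is UTC+3:30, so local arrival = 1:22 PM + 3:30 = 4:52 PM on Sep 16.

4:52 PM on September 16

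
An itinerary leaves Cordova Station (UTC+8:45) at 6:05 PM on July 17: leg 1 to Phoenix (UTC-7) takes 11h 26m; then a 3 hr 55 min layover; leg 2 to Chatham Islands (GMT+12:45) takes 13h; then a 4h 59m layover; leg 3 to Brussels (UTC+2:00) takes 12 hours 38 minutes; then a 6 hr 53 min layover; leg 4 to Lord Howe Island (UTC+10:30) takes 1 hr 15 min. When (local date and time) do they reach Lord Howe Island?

Convert departure to UTC: 6:05 PM − 8:45 = 9:20 AM UTC on Jul 17.
Add 11 hours 26 minutes leg 1 → 8:46 PM UTC.
Add 3 hours 55 minutes layover in Phoenix → 12:41 AM UTC (Jul 18).
Add 13 hours leg 2 → 1:41 PM UTC.
Add 4 hours and 59 minutes layover in Chatham Islands → 6:40 PM UTC.
Add 12 hours 38 minutes leg 3 → 7:18 AM UTC (Jul 19).
Add 6 hours and 53 minutes layover in Brussels → 2:11 PM UTC.
Add 1 hour 15 minutes leg 4 → 3:26 PM UTC.
Lord Howe Island is UTC+10:30, so local arrival = 3:26 PM + 10:30 = 1:56 AM on Jul 20.

1:56 AM on July 20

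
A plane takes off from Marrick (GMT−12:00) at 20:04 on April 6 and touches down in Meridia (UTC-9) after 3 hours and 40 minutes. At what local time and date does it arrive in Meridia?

02:44 on April 7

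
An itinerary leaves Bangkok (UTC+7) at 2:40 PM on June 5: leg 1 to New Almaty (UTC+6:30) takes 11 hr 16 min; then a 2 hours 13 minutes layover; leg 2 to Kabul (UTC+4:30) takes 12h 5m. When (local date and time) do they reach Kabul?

1:44 PM on Jun 6

Convert departure to UTC: 2:40 PM − 7:00 = 7:40 AM UTC on Jun 5.
Add 11 hours 16 minutes leg 1 → 6:56 PM UTC.
Add 2 hours 13 minutes layover in New Almaty → 9:09 PM UTC.
Add 12 hours and 5 minutes leg 2 → 9:14 AM UTC (Jun 6).
Kabul is UTC+4:30, so local arrival = 9:14 AM + 4:30 = 1:44 PM on Jun 6.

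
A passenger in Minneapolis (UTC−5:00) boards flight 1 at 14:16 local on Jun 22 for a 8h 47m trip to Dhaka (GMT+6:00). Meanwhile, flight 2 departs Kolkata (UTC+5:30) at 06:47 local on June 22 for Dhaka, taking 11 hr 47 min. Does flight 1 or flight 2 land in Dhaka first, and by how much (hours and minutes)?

Flight 1 in UTC: 14:16 + 5:00 = 19:16 on Jun 22.
+8 hours 47 minutes → arrive 04:03 UTC on Jun 23.
Flight 2 in UTC: 06:47 − 5:30 = 01:17 on Jun 22.
+11 hours and 47 minutes → arrive 13:04 UTC on Jun 22.
Flight 2 lands earlier by 14 hours 59 minutes.

the second, by 14 hours 59 minutes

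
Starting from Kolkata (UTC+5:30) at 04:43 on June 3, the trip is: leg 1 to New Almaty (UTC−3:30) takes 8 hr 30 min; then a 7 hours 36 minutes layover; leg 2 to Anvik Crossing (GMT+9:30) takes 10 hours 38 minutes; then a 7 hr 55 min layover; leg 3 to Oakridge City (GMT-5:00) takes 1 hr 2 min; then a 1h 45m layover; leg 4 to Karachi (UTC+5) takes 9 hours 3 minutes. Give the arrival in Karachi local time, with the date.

02:42 on June 5

Convert departure to UTC: 04:43 − 5:30 = 23:13 UTC on Jun 2.
Add 8 hours 30 minutes leg 1 → 07:43 UTC (Jun 3).
Add 7 hours and 36 minutes layover in New Almaty → 15:19 UTC.
Add 10 hours and 38 minutes leg 2 → 01:57 UTC (Jun 4).
Add 7 hours and 55 minutes layover in Anvik Crossing → 09:52 UTC.
Add 1 hour 2 minutes leg 3 → 10:54 UTC.
Add 1 hour 45 minutes layover in Oakridge City → 12:39 UTC.
Add 9 hours and 3 minutes leg 4 → 21:42 UTC.
Karachi is UTC+5:00, so local arrival = 21:42 + 5:00 = 02:42 on Jun 5.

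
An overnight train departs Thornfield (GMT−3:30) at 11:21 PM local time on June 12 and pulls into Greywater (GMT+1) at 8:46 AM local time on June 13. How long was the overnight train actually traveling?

Greywater is 4:30 ahead of Thornfield.
Clock-face elapsed time (ignoring zones) is 9 hours 25 minutes.
Actual elapsed = 9 hours 25 minutes − 4:30 = 4 hours 55 minutes.

4 hours 55 minutes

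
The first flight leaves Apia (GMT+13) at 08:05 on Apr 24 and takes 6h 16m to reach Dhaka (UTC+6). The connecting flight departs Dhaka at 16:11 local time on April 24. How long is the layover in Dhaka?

8 hours 50 minutes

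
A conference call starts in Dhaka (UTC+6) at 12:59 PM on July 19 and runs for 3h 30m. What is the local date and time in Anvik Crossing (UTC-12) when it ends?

10:29 PM on July 18

Convert start to UTC: 12:59 PM − 6:00 = 6:59 AM UTC on Jul 19.
Add 3 hours 30 minutes duration → 10:29 AM UTC.
Anvik Crossing is UTC−12:00, so local end time = 10:29 AM − 12:00 = 10:29 PM on Jul 18.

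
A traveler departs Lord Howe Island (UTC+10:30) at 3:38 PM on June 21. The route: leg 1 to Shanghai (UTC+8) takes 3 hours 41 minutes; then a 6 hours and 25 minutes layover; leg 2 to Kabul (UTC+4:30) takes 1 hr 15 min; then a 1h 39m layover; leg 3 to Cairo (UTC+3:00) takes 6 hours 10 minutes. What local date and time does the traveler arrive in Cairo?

3:18 AM on June 22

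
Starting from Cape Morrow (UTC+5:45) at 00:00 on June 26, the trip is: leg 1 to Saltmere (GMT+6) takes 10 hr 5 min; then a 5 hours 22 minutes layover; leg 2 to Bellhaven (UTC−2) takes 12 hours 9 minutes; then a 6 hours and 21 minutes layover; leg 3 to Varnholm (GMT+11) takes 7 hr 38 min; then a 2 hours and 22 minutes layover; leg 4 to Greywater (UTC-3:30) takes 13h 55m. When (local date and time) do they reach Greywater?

Convert departure to UTC: 00:00 − 5:45 = 18:15 UTC on Jun 25.
Add 10 hours and 5 minutes leg 1 → 04:20 UTC (Jun 26).
Add 5 hours and 22 minutes layover in Saltmere → 09:42 UTC.
Add 12 hours and 9 minutes leg 2 → 21:51 UTC.
Add 6 hours 21 minutes layover in Bellhaven → 04:12 UTC (Jun 27).
Add 7 hours 38 minutes leg 3 → 11:50 UTC.
Add 2 hours and 22 minutes layover in Varnholm → 14:12 UTC.
Add 13 hours and 55 minutes leg 4 → 04:07 UTC (Jun 28).
Greywater is UTC−3:30, so local arrival = 04:07 − 3:30 = 00:37 on Jun 28.

00:37 on Jun 28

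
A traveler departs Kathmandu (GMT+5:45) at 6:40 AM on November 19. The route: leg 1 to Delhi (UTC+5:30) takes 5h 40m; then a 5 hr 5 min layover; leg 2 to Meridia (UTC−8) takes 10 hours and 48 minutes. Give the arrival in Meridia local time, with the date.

Convert departure to UTC: 6:40 AM − 5:45 = 12:55 AM UTC on Nov 19.
Add 5 hours and 40 minutes leg 1 → 6:35 AM UTC.
Add 5 hours and 5 minutes layover in Delhi → 11:40 AM UTC.
Add 10 hours 48 minutes leg 2 → 10:28 PM UTC.
Meridia is UTC−8:00, so local arrival = 10:28 PM − 8:00 = 2:28 PM on Nov 19.

2:28 PM on November 19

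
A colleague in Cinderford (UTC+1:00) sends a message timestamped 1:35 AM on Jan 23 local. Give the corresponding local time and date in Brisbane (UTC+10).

In UTC: 1:35 AM − 1:00 = 12:35 AM on Jan 23.
Brisbane is UTC+10:00: 12:35 AM + 10:00 = 10:35 AM on Jan 23.

10:35 AM on January 23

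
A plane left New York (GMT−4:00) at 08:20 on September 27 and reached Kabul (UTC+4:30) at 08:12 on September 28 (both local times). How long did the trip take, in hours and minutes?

Kabul is 8:30 ahead of New York.
Clock-face elapsed time (ignoring zones) is 23 hours 52 minutes.
Actual elapsed = 23 hours 52 minutes − 8:30 = 15 hours 22 minutes.

15 hours 22 minutes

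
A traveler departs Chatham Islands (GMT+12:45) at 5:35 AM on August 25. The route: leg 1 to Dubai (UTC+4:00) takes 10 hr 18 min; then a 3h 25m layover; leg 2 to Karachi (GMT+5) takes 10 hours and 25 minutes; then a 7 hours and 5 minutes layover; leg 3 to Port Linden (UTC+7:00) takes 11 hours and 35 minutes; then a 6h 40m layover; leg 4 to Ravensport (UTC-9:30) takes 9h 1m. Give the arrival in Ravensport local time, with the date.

Convert departure to UTC: 5:35 AM − 12:45 = 4:50 PM UTC on Aug 24.
Add 10 hours 18 minutes leg 1 → 3:08 AM UTC (Aug 25).
Add 3 hours 25 minutes layover in Dubai → 6:33 AM UTC.
Add 10 hours 25 minutes leg 2 → 4:58 PM UTC.
Add 7 hours and 5 minutes layover in Karachi → 12:03 AM UTC (Aug 26).
Add 11 hours 35 minutes leg 3 → 11:38 AM UTC.
Add 6 hours and 40 minutes layover in Port Linden → 6:18 PM UTC.
Add 9 hours and 1 minute leg 4 → 3:19 AM UTC (Aug 27).
Ravensport is UTC−9:30, so local arrival = 3:19 AM − 9:30 = 5:49 PM on Aug 26.

5:49 PM on Aug 26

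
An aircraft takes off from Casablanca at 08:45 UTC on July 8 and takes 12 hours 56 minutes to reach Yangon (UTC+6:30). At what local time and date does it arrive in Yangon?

Departure is given in UTC: 08:45 on Jul 8.
Add 12 hours and 56 minutes → 21:41 UTC.
Yangon is UTC+6:30: 21:41 + 6:30 = 04:11 on Jul 9.

04:11 on July 9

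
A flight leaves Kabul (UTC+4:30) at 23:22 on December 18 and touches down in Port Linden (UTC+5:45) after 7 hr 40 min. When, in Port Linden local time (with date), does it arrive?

08:17 on December 19

Convert departure to UTC: 23:22 − 4:30 = 18:52 UTC on Dec 18.
Add 7 hours and 40 minutes travel time → 02:32 UTC (Dec 19).
Port Linden is UTC+5:45, so local arrival = 02:32 + 5:45 = 08:17 on Dec 19.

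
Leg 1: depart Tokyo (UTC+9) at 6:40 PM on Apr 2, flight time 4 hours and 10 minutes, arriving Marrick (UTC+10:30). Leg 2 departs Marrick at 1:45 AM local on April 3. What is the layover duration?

1 hour 25 minutes

Convert departure to UTC: 6:40 PM − 9:00 = 9:40 AM UTC on Apr 2.
Add 4 hours 10 minutes flight time → 1:50 PM UTC.
Marrick is UTC+10:30, so local arrival = 1:50 PM + 10:30 = 12:20 AM on Apr 3.
Layover = 1:45 AM − 12:20 AM = 1 hour 25 minutes.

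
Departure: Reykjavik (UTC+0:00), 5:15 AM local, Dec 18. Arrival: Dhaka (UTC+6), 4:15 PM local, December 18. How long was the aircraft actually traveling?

5 hours

Departure is already UTC: 5:15 AM on Dec 18.
Arrival in UTC: 4:15 PM − 6:00 = 10:15 AM on Dec 18.
Elapsed = 10:15 AM − 5:15 AM = 5 hours.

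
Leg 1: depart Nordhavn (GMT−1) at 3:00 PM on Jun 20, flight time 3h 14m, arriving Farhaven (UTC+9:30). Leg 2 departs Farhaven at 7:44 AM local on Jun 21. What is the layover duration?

3 hours

Convert departure to UTC: 3:00 PM + 1:00 = 4:00 PM UTC on Jun 20.
Add 3 hours 14 minutes flight time → 7:14 PM UTC.
Farhaven is UTC+9:30, so local arrival = 7:14 PM + 9:30 = 4:44 AM on Jun 21.
Layover = 7:44 AM − 4:44 AM = 3 hours.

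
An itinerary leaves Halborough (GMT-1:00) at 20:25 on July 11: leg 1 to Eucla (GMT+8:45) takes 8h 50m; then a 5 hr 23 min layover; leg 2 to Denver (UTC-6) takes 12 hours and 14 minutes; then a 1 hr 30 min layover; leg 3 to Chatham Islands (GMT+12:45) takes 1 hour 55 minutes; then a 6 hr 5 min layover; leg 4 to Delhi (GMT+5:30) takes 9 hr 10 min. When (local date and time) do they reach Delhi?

00:02 on July 14

Convert departure to UTC: 20:25 + 1:00 = 21:25 UTC on Jul 11.
Add 8 hours and 50 minutes leg 1 → 06:15 UTC (Jul 12).
Add 5 hours 23 minutes layover in Eucla → 11:38 UTC.
Add 12 hours and 14 minutes leg 2 → 23:52 UTC.
Add 1 hour and 30 minutes layover in Denver → 01:22 UTC (Jul 13).
Add 1 hour and 55 minutes leg 3 → 03:17 UTC.
Add 6 hours and 5 minutes layover in Chatham Islands → 09:22 UTC.
Add 9 hours and 10 minutes leg 4 → 18:32 UTC.
Delhi is UTC+5:30, so local arrival = 18:32 + 5:30 = 00:02 on Jul 14.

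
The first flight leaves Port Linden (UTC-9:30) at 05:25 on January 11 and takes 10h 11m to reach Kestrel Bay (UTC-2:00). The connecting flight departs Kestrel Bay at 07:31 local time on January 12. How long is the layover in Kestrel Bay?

Convert departure to UTC: 05:25 + 9:30 = 14:55 UTC on Jan 11.
Add 10 hours and 11 minutes flight time → 01:06 UTC (Jan 12).
Kestrel Bay is UTC−2:00, so local arrival = 01:06 − 2:00 = 23:06 on Jan 11.
Layover = 07:31 − 23:06 (+1 day) = 8 hours 25 minutes.

8 hours 25 minutes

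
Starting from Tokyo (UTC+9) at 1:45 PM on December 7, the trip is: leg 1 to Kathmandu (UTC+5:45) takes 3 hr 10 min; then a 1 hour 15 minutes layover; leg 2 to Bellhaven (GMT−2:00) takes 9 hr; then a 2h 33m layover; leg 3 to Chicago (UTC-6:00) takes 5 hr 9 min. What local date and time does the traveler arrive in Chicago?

7:52 PM on December 7

Convert departure to UTC: 1:45 PM − 9:00 = 4:45 AM UTC on Dec 7.
Add 3 hours 10 minutes leg 1 → 7:55 AM UTC.
Add 1 hour and 15 minutes layover in Kathmandu → 9:10 AM UTC.
Add 9 hours leg 2 → 6:10 PM UTC.
Add 2 hours 33 minutes layover in Bellhaven → 8:43 PM UTC.
Add 5 hours 9 minutes leg 3 → 1:52 AM UTC (Dec 8).
Chicago is UTC−6:00, so local arrival = 1:52 AM − 6:00 = 7:52 PM on Dec 7.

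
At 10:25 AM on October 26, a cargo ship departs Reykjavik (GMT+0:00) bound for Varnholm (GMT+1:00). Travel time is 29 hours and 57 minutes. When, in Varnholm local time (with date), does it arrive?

5:22 PM on Oct 27

Reykjavik is at UTC+0, so departure is already 10:25 AM UTC on Oct 26.
Add 29 hours 57 minutes travel time → 4:22 PM UTC (Oct 27).
Varnholm is UTC+1:00, so local arrival = 4:22 PM + 1:00 = 5:22 PM on Oct 27.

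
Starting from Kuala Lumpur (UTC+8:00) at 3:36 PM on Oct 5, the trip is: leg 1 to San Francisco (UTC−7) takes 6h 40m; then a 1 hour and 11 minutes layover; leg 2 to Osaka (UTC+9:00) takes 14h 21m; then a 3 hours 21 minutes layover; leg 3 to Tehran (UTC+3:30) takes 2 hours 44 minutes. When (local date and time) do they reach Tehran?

Convert departure to UTC: 3:36 PM − 8:00 = 7:36 AM UTC on Oct 5.
Add 6 hours and 40 minutes leg 1 → 2:16 PM UTC.
Add 1 hour 11 minutes layover in San Francisco → 3:27 PM UTC.
Add 14 hours and 21 minutes leg 2 → 5:48 AM UTC (Oct 6).
Add 3 hours and 21 minutes layover in Osaka → 9:09 AM UTC.
Add 2 hours and 44 minutes leg 3 → 11:53 AM UTC.
Tehran is UTC+3:30, so local arrival = 11:53 AM + 3:30 = 3:23 PM on Oct 6.

3:23 PM on October 6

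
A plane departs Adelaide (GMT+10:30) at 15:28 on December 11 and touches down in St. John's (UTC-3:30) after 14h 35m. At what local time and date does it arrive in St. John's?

St. John's is 14:00 behind Adelaide.
After 14 hours and 35 minutes it is 06:03 (Dec 12) in Adelaide.
Shift by the zone difference: 06:03 − 14:00 = 16:03 on Dec 11 in St. John's.

16:03 on December 11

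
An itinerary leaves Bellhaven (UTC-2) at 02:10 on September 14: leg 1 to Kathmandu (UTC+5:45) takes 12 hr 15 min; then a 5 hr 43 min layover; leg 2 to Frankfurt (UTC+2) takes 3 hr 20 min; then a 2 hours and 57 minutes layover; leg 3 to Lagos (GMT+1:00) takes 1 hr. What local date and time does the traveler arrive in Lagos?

06:25 on September 15

Convert departure to UTC: 02:10 + 2:00 = 04:10 UTC on Sep 14.
Add 12 hours 15 minutes leg 1 → 16:25 UTC.
Add 5 hours 43 minutes layover in Kathmandu → 22:08 UTC.
Add 3 hours and 20 minutes leg 2 → 01:28 UTC (Sep 15).
Add 2 hours 57 minutes layover in Frankfurt → 04:25 UTC.
Add 1 hour leg 3 → 05:25 UTC.
Lagos is UTC+1:00, so local arrival = 05:25 + 1:00 = 06:25 on Sep 15.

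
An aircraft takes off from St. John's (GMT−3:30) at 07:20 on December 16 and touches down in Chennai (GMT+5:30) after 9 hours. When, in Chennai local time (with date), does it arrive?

Convert departure to UTC: 07:20 + 3:30 = 10:50 UTC on Dec 16.
Add 9 hours travel time → 19:50 UTC.
Chennai is UTC+5:30, so local arrival = 19:50 + 5:30 = 01:20 on Dec 17.

01:20 on December 17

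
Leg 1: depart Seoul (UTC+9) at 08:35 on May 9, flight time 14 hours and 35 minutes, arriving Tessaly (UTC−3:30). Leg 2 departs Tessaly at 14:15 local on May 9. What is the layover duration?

Convert departure to UTC: 08:35 − 9:00 = 23:35 UTC on May 8.
Add 14 hours and 35 minutes flight time → 14:10 UTC (May 9).
Tessaly is UTC−3:30, so local arrival = 14:10 − 3:30 = 10:40 on May 9.
Layover = 14:15 − 10:40 = 3 hours 35 minutes.

3 hours 35 minutes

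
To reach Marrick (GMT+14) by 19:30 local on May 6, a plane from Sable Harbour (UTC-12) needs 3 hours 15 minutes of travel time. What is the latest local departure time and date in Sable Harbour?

Target arrival in UTC: 19:30 − 14:00 = 05:30 on May 6.
Subtract 3 hours 15 minutes → departure 02:15 UTC on May 6.
Sable Harbour is UTC−12:00: 02:15 − 12:00 = 14:15 on May 5.

14:15 on May 5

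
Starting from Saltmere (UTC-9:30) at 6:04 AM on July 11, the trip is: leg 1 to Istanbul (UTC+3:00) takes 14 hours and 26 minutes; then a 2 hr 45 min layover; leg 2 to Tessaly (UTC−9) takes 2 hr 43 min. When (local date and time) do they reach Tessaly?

Convert departure to UTC: 6:04 AM + 9:30 = 3:34 PM UTC on Jul 11.
Add 14 hours 26 minutes leg 1 → 6:00 AM UTC (Jul 12).
Add 2 hours 45 minutes layover in Istanbul → 8:45 AM UTC.
Add 2 hours and 43 minutes leg 2 → 11:28 AM UTC.
Tessaly is UTC−9:00, so local arrival = 11:28 AM − 9:00 = 2:28 AM on Jul 12.

2:28 AM on July 12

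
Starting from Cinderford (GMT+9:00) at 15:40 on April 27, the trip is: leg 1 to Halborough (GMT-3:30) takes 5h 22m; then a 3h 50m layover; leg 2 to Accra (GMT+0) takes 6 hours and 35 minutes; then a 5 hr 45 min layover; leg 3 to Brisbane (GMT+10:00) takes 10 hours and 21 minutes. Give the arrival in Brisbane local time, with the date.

Convert departure to UTC: 15:40 − 9:00 = 06:40 UTC on Apr 27.
Add 5 hours 22 minutes leg 1 → 12:02 UTC.
Add 3 hours and 50 minutes layover in Halborough → 15:52 UTC.
Add 6 hours 35 minutes leg 2 → 22:27 UTC.
Add 5 hours and 45 minutes layover in Accra → 04:12 UTC (Apr 28).
Add 10 hours and 21 minutes leg 3 → 14:33 UTC.
Brisbane is UTC+10:00, so local arrival = 14:33 + 10:00 = 00:33 on Apr 29.

00:33 on April 29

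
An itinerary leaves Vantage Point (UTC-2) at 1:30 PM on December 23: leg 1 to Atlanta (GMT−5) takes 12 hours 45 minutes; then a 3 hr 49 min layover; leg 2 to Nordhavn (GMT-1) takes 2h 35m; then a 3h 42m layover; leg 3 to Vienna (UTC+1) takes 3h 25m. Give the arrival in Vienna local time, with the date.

Convert departure to UTC: 1:30 PM + 2:00 = 3:30 PM UTC on Dec 23.
Add 12 hours 45 minutes leg 1 → 4:15 AM UTC (Dec 24).
Add 3 hours 49 minutes layover in Atlanta → 8:04 AM UTC.
Add 2 hours 35 minutes leg 2 → 10:39 AM UTC.
Add 3 hours 42 minutes layover in Nordhavn → 2:21 PM UTC.
Add 3 hours and 25 minutes leg 3 → 5:46 PM UTC.
Vienna is UTC+1:00, so local arrival = 5:46 PM + 1:00 = 6:46 PM on Dec 24.

6:46 PM on Dec 24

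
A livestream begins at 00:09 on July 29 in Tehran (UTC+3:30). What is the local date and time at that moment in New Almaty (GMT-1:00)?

19:39 on July 28

New Almaty is 4:30 behind Tehran.
Shift by the zone difference: 00:09 − 4:30 = 19:39 on Jul 28 in New Almaty.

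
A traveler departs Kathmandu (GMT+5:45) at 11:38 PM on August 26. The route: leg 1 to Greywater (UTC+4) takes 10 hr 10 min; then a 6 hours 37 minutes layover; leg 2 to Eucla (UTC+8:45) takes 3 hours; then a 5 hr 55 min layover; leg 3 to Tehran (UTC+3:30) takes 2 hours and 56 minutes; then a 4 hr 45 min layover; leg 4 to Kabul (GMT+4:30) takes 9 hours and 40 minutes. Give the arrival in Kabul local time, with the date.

5:26 PM on Aug 28

Convert departure to UTC: 11:38 PM − 5:45 = 5:53 PM UTC on Aug 26.
Add 10 hours and 10 minutes leg 1 → 4:03 AM UTC (Aug 27).
Add 6 hours 37 minutes layover in Greywater → 10:40 AM UTC.
Add 3 hours leg 2 → 1:40 PM UTC.
Add 5 hours 55 minutes layover in Eucla → 7:35 PM UTC.
Add 2 hours and 56 minutes leg 3 → 10:31 PM UTC.
Add 4 hours 45 minutes layover in Tehran → 3:16 AM UTC (Aug 28).
Add 9 hours and 40 minutes leg 4 → 12:56 PM UTC.
Kabul is UTC+4:30, so local arrival = 12:56 PM + 4:30 = 5:26 PM on Aug 28.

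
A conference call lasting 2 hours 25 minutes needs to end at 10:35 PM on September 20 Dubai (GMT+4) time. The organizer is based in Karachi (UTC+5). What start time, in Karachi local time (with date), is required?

Target end time in UTC: 10:35 PM − 4:00 = 6:35 PM on Sep 20.
Subtract 2 hours and 25 minutes → start 4:10 PM UTC on Sep 20.
Karachi is UTC+5:00: 4:10 PM + 5:00 = 9:10 PM on Sep 20.

9:10 PM on Sep 20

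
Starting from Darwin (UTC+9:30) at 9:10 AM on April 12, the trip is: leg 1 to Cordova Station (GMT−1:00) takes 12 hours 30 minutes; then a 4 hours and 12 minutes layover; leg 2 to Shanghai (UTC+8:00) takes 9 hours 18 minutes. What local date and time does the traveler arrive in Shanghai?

9:40 AM on April 13

Convert departure to UTC: 9:10 AM − 9:30 = 11:40 PM UTC on Apr 11.
Add 12 hours 30 minutes leg 1 → 12:10 PM UTC (Apr 12).
Add 4 hours and 12 minutes layover in Cordova Station → 4:22 PM UTC.
Add 9 hours 18 minutes leg 2 → 1:40 AM UTC (Apr 13).
Shanghai is UTC+8:00, so local arrival = 1:40 AM + 8:00 = 9:40 AM on Apr 13.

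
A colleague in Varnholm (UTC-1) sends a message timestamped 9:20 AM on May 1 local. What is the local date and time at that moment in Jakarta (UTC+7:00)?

In UTC: 9:20 AM + 1:00 = 10:20 AM on May 1.
Jakarta is UTC+7:00: 10:20 AM + 7:00 = 5:20 PM on May 1.

5:20 PM on May 1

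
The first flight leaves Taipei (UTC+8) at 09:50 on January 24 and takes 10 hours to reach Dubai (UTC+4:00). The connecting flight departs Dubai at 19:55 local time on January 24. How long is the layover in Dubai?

4 hours 5 minutes

Convert departure to UTC: 09:50 − 8:00 = 01:50 UTC on Jan 24.
Add 10 hours flight time → 11:50 UTC.
Dubai is UTC+4:00, so local arrival = 11:50 + 4:00 = 15:50 on Jan 24.
Layover = 19:55 − 15:50 = 4 hours 5 minutes.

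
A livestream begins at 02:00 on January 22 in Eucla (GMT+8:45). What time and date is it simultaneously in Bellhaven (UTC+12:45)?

In UTC: 02:00 − 8:45 = 17:15 on Jan 21.
Bellhaven is UTC+12:45: 17:15 + 12:45 = 06:00 on Jan 22.

06:00 on January 22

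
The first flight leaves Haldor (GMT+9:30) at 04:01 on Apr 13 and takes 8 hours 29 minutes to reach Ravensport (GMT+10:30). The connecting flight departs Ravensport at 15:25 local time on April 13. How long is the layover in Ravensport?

1 hour 55 minutes

Convert departure to UTC: 04:01 − 9:30 = 18:31 UTC on Apr 12.
Add 8 hours and 29 minutes flight time → 03:00 UTC (Apr 13).
Ravensport is UTC+10:30, so local arrival = 03:00 + 10:30 = 13:30 on Apr 13.
Layover = 15:25 − 13:30 = 1 hour 55 minutes.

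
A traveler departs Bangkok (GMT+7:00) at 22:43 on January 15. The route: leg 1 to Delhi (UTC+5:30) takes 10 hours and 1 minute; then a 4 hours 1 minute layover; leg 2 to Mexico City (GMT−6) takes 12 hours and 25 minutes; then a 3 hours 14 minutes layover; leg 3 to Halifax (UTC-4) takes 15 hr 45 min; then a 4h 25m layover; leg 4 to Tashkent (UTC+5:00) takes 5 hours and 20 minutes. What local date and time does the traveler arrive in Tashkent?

03:54 on January 18

Convert departure to UTC: 22:43 − 7:00 = 15:43 UTC on Jan 15.
Add 10 hours 1 minute leg 1 → 01:44 UTC (Jan 16).
Add 4 hours 1 minute layover in Delhi → 05:45 UTC.
Add 12 hours and 25 minutes leg 2 → 18:10 UTC.
Add 3 hours and 14 minutes layover in Mexico City → 21:24 UTC.
Add 15 hours 45 minutes leg 3 → 13:09 UTC (Jan 17).
Add 4 hours and 25 minutes layover in Halifax → 17:34 UTC.
Add 5 hours and 20 minutes leg 4 → 22:54 UTC.
Tashkent is UTC+5:00, so local arrival = 22:54 + 5:00 = 03:54 on Jan 18.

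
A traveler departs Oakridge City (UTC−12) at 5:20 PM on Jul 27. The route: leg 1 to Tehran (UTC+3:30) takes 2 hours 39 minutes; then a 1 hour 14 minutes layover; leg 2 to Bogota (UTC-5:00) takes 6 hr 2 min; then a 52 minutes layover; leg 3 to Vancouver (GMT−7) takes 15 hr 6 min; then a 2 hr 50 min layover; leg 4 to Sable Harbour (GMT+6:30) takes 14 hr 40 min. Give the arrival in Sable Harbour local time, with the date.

Convert departure to UTC: 5:20 PM + 12:00 = 5:20 AM UTC on Jul 28.
Add 2 hours 39 minutes leg 1 → 7:59 AM UTC.
Add 1 hour 14 minutes layover in Tehran → 9:13 AM UTC.
Add 6 hours and 2 minutes leg 2 → 3:15 PM UTC.
Add 52 minutes layover in Bogota → 4:07 PM UTC.
Add 15 hours 6 minutes leg 3 → 7:13 AM UTC (Jul 29).
Add 2 hours and 50 minutes layover in Vancouver → 10:03 AM UTC.
Add 14 hours and 40 minutes leg 4 → 12:43 AM UTC (Jul 30).
Sable Harbour is UTC+6:30, so local arrival = 12:43 AM + 6:30 = 7:13 AM on Jul 30.

7:13 AM on July 30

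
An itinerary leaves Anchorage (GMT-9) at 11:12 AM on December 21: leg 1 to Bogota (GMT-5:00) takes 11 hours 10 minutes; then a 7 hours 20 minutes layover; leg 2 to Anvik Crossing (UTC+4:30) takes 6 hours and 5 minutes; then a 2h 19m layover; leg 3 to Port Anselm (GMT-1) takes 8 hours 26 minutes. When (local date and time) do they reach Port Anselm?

Convert departure to UTC: 11:12 AM + 9:00 = 8:12 PM UTC on Dec 21.
Add 11 hours 10 minutes leg 1 → 7:22 AM UTC (Dec 22).
Add 7 hours 20 minutes layover in Bogota → 2:42 PM UTC.
Add 6 hours and 5 minutes leg 2 → 8:47 PM UTC.
Add 2 hours and 19 minutes layover in Anvik Crossing → 11:06 PM UTC.
Add 8 hours and 26 minutes leg 3 → 7:32 AM UTC (Dec 23).
Port Anselm is UTC−1:00, so local arrival = 7:32 AM − 1:00 = 6:32 AM on Dec 23.

6:32 AM on December 23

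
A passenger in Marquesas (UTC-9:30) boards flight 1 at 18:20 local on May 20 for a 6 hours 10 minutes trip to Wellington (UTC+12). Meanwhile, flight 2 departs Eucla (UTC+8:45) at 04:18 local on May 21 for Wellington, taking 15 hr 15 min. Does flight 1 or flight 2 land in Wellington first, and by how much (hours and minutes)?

Flight 1 in UTC: 18:20 + 9:30 = 03:50 on May 21.
+6 hours 10 minutes → arrive 10:00 UTC on May 21.
Flight 2 in UTC: 04:18 − 8:45 = 19:33 on May 20.
+15 hours and 15 minutes → arrive 10:48 UTC on May 21.
Flight 1 lands earlier by 48 minutes.

the first, by 48 minutes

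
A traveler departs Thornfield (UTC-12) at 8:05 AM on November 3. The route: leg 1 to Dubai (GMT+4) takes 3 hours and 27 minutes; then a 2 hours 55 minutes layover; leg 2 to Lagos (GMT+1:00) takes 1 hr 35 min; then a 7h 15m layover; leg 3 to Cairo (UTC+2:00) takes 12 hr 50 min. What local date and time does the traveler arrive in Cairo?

Convert departure to UTC: 8:05 AM + 12:00 = 8:05 PM UTC on Nov 3.
Add 3 hours and 27 minutes leg 1 → 11:32 PM UTC.
Add 2 hours 55 minutes layover in Dubai → 2:27 AM UTC (Nov 4).
Add 1 hour and 35 minutes leg 2 → 4:02 AM UTC.
Add 7 hours and 15 minutes layover in Lagos → 11:17 AM UTC.
Add 12 hours 50 minutes leg 3 → 12:07 AM UTC (Nov 5).
Cairo is UTC+2:00, so local arrival = 12:07 AM + 2:00 = 2:07 AM on Nov 5.

2:07 AM on November 5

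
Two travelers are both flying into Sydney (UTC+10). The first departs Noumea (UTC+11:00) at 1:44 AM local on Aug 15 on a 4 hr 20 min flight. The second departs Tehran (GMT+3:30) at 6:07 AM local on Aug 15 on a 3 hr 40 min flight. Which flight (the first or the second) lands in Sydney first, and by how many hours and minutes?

Flight 1 in UTC: 1:44 AM − 11:00 = 2:44 PM on Aug 14.
+4 hours and 20 minutes → arrive 7:04 PM UTC on Aug 14.
Flight 2 in UTC: 6:07 AM − 3:30 = 2:37 AM on Aug 15.
+3 hours and 40 minutes → arrive 6:17 AM UTC on Aug 15.
Flight 1 lands earlier by 11 hours 13 minutes.

the first, by 11 hours 13 minutes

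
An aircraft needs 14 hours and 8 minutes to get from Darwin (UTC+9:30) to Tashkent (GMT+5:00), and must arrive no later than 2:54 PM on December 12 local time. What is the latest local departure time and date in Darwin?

5:16 AM on December 12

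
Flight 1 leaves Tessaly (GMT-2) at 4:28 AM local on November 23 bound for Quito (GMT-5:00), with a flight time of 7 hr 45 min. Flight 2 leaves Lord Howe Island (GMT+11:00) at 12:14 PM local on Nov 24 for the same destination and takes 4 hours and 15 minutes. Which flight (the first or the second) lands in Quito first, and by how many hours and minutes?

Flight 1 in UTC: 4:28 AM + 2:00 = 6:28 AM on Nov 23.
+7 hours and 45 minutes → arrive 2:13 PM UTC on Nov 23.
Flight 2 in UTC: 12:14 PM − 11:00 = 1:14 AM on Nov 24.
+4 hours 15 minutes → arrive 5:29 AM UTC on Nov 24.
Flight 1 lands earlier by 15 hours 16 minutes.

the first, by 15 hours 16 minutes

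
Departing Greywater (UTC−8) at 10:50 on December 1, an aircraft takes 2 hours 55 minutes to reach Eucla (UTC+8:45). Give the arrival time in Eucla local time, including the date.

06:30 on December 2

Convert departure to UTC: 10:50 + 8:00 = 18:50 UTC on Dec 1.
Add 2 hours 55 minutes travel time → 21:45 UTC.
Eucla is UTC+8:45, so local arrival = 21:45 + 8:45 = 06:30 on Dec 2.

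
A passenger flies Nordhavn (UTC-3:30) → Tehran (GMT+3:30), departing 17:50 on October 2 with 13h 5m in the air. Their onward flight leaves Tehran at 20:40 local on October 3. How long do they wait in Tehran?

Convert departure to UTC: 17:50 + 3:30 = 21:20 UTC on Oct 2.
Add 13 hours 5 minutes flight time → 10:25 UTC (Oct 3).
Tehran is UTC+3:30, so local arrival = 10:25 + 3:30 = 13:55 on Oct 3.
Layover = 20:40 − 13:55 = 6 hours 45 minutes.

6 hours 45 minutes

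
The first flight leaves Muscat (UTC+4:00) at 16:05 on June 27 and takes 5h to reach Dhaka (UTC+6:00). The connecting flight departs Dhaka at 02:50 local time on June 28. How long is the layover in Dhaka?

Convert departure to UTC: 16:05 − 4:00 = 12:05 UTC on Jun 27.
Add 5 hours flight time → 17:05 UTC.
Dhaka is UTC+6:00, so local arrival = 17:05 + 6:00 = 23:05 on Jun 27.
Layover = 02:50 − 23:05 (+1 day) = 3 hours 45 minutes.

3 hours 45 minutes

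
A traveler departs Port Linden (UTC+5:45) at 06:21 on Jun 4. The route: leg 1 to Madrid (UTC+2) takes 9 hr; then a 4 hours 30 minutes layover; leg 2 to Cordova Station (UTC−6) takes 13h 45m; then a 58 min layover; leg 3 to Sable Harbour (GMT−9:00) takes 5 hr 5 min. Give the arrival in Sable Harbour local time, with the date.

00:54 on Jun 5

Convert departure to UTC: 06:21 − 5:45 = 00:36 UTC on Jun 4.
Add 9 hours leg 1 → 09:36 UTC.
Add 4 hours 30 minutes layover in Madrid → 14:06 UTC.
Add 13 hours 45 minutes leg 2 → 03:51 UTC (Jun 5).
Add 58 minutes layover in Cordova Station → 04:49 UTC.
Add 5 hours and 5 minutes leg 3 → 09:54 UTC.
Sable Harbour is UTC−9:00, so local arrival = 09:54 − 9:00 = 00:54 on Jun 5.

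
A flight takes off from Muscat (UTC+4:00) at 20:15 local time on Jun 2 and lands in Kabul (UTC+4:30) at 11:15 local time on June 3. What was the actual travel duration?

Departure in UTC: 20:15 − 4:00 = 16:15 on Jun 2.
Arrival in UTC: 11:15 − 4:30 = 06:45 on Jun 3.
Elapsed = 06:45 − 16:15 (+1 day) = 14 hours 30 minutes.

14 hours 30 minutes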